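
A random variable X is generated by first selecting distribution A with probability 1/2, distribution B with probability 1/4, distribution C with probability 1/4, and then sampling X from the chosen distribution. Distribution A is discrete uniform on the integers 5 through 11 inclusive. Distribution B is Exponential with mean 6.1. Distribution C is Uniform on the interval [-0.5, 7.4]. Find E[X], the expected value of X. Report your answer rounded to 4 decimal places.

Component means — A: 8; B: 6.1; C: 3.45.
E[X] = 0.5·8 + 0.25·6.1 + 0.25·3.45 = 6.3875.

6.3875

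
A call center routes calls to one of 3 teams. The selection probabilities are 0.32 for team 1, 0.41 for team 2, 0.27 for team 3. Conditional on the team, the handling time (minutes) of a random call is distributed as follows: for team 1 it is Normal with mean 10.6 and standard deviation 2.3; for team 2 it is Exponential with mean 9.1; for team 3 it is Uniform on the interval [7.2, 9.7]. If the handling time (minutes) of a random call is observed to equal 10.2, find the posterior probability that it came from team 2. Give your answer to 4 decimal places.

Likelihoods f(10.2 | ·): 1: 0.17085; 2: 0.0358234; 3: 0.
Posterior ∝ prior × likelihood. Numerator for 2: 0.41·0.0358234 = 0.0146876.
Normalizing constant: 0.32·0.17085 + 0.41·0.0358234 + 0.27·0 = 0.0693595.
P(2 | observation) = 0.0146876 / 0.0693595 = 0.21176.

0.2118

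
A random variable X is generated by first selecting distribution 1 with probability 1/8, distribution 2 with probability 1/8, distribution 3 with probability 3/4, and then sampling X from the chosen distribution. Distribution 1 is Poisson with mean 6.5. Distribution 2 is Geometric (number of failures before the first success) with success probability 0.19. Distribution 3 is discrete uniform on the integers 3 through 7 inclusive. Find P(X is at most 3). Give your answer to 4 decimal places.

0.2352

Conditional on each component, P(X ≤ 3): 1: 0.11185; 2: 0.569533; 3: 0.2.
By total probability, P(X ≤ 3) = 0.125·0.11185 + 0.125·0.569533 + 0.75·0.2 = 0.235173.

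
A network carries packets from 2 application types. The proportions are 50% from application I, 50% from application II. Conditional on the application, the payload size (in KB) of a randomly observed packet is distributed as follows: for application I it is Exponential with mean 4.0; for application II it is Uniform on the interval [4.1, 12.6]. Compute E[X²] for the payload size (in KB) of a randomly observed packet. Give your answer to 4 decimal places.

For each component E[X²] = Var + (mean)², giving I: 32; II: 75.7433.
Overall E[X²] = 0.5·32 + 0.5·75.7433 = 53.8717.

53.8717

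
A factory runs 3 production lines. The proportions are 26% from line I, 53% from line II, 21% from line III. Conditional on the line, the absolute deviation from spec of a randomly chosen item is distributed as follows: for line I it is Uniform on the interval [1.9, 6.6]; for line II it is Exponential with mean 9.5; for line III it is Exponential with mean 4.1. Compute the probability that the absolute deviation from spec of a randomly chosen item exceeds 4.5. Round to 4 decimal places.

Conditional on each line, P(X > 4.5): I: 0.446809; II: 0.622704; III: 0.333684.
By total probability, P(X > 4.5) = 0.26·0.446809 + 0.53·0.622704 + 0.21·0.333684 = 0.516277.

0.5163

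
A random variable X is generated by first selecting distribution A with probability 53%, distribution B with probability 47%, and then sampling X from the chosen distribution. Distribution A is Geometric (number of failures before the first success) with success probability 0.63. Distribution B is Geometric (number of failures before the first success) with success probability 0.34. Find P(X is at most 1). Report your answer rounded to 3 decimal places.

0.723

Conditional on each component, P(X ≤ 1): A: 0.8631; B: 0.5644.
By total probability, P(X ≤ 1) = 0.53·0.8631 + 0.47·0.5644 = 0.722711.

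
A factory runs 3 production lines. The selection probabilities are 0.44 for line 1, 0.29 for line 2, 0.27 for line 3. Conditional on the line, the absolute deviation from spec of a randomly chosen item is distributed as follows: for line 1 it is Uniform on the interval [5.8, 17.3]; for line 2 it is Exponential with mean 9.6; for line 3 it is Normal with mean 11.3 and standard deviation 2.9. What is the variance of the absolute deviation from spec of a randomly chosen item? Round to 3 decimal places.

34.565

Per component, 1: μ=11.55, E[X²]=144.423; 2: μ=9.6, E[X²]=184.32; 3: μ=11.3, E[X²]=136.1.
E[X] = 0.44·11.55 + 0.29·9.6 + 0.27·11.3 = 10.917.
E[X²] = 0.44·144.423 + 0.29·184.32 + 0.27·136.1 = 153.746.
Var(X) = E[X²] − (E[X])² = 153.746 − 119.181 = 34.5652.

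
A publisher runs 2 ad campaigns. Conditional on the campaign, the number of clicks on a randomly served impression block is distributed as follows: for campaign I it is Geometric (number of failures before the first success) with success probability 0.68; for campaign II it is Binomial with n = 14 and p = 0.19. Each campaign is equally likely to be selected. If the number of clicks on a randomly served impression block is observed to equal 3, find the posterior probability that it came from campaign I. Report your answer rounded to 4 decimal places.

Likelihoods P(X=3 | ·): I: 0.0222822; II: 0.245865.
Posterior ∝ prior × likelihood. Numerator for I: 0.5·0.0222822 = 0.0111411.
Normalizing constant: 0.5·0.0222822 + 0.5·0.245865 = 0.134074.
P(I | observation) = 0.0111411 / 0.134074 = 0.0830969.

0.0831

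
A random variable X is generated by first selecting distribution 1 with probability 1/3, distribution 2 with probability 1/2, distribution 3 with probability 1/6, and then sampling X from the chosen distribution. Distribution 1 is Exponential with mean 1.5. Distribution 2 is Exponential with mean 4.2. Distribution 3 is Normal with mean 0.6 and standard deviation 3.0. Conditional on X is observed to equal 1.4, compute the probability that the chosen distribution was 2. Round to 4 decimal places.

0.4395

Likelihoods f(1.4 | ·): 1: 0.26216; 2: 0.170603; 3: 0.128336.
Posterior ∝ prior × likelihood. Numerator for 2: 0.5·0.170603 = 0.0853013.
Normalizing constant: 0.333333·0.26216 + 0.5·0.170603 + 0.166667·0.128336 = 0.194077.
P(2 | observation) = 0.0853013 / 0.194077 = 0.439522.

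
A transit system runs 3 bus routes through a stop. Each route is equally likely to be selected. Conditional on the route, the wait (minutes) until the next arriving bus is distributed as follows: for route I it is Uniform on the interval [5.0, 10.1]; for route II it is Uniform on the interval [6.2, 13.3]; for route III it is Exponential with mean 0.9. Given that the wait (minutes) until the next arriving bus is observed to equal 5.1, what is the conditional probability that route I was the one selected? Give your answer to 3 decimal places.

0.981

Likelihoods f(5.1 | ·): I: 0.196078; II: 0; III: 0.00384375.
Posterior ∝ prior × likelihood. Numerator for I: 0.333333·0.196078 = 0.0653595.
Normalizing constant: 0.333333·0.196078 + 0.333333·0 + 0.333333·0.00384375 = 0.0666407.
P(I | observation) = 0.0653595 / 0.0666407 = 0.980774.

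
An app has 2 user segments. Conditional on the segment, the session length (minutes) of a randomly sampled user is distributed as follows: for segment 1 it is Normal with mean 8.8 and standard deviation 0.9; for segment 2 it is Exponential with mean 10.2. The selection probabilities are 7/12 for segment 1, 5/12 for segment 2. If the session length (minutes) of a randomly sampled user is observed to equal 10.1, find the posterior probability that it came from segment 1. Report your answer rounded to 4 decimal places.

0.8572

Likelihoods f(10.1 | ·): 1: 0.156173; 2: 0.0364219.
Posterior ∝ prior × likelihood. Numerator for 1: 0.583333·0.156173 = 0.0911012.
Normalizing constant: 0.583333·0.156173 + 0.416667·0.0364219 = 0.106277.
P(1 | observation) = 0.0911012 / 0.106277 = 0.857205.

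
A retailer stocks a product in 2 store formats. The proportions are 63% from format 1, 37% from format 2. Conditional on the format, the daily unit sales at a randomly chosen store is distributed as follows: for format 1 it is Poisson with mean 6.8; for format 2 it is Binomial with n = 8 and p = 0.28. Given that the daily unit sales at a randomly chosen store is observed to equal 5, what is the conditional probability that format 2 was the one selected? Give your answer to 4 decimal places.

0.1354

Likelihoods P(X=5 | ·): 1: 0.134946; 2: 0.0359729.
Posterior ∝ prior × likelihood. Numerator for 2: 0.37·0.0359729 = 0.01331.
Normalizing constant: 0.63·0.134946 + 0.37·0.0359729 = 0.0983261.
P(2 | observation) = 0.01331 / 0.0983261 = 0.135366.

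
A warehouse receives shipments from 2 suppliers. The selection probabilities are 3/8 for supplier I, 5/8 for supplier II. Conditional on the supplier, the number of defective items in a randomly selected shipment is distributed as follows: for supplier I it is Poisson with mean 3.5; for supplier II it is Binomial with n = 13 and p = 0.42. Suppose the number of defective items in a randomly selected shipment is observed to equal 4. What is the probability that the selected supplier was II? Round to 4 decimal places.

0.5933

Likelihoods P(X=4 | ·): I: 0.188812; II: 0.165255.
Posterior ∝ prior × likelihood. Numerator for II: 0.625·0.165255 = 0.103285.
Normalizing constant: 0.375·0.188812 + 0.625·0.165255 = 0.174089.
P(II | observation) = 0.103285 / 0.174089 = 0.593285.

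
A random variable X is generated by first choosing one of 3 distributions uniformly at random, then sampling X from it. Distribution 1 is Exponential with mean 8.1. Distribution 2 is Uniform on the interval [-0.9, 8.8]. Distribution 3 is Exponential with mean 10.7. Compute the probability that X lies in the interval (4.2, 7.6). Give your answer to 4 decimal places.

Conditional on each component, P(4.2 < X < 7.6): 1: 0.204098; 2: 0.350515; 3: 0.183844.
By total probability, P(4.2 < X < 7.6) = 0.333333·0.204098 + 0.333333·0.350515 + 0.333333·0.183844 = 0.246153.

0.2462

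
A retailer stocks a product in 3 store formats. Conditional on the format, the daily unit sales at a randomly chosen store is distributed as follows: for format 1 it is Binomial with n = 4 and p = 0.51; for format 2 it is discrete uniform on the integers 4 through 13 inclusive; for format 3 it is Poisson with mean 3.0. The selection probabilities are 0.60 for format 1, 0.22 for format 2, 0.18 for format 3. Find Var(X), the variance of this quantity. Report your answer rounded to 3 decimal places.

Per component, 1: μ=2.04, E[X²]=5.1612; 2: μ=8.5, E[X²]=80.5; 3: μ=3, E[X²]=12.
E[X] = 0.6·2.04 + 0.22·8.5 + 0.18·3 = 3.634.
E[X²] = 0.6·5.1612 + 0.22·80.5 + 0.18·12 = 22.9667.
Var(X) = E[X²] − (E[X])² = 22.9667 − 13.206 = 9.76076.

9.761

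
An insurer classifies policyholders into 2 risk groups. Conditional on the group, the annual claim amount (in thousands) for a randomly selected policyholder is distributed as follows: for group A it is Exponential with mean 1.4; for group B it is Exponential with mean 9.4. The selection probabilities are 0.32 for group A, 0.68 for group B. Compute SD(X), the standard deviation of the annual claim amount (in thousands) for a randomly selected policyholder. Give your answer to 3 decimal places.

Per component, A: μ=1.4, E[X²]=3.92; B: μ=9.4, E[X²]=176.72.
E[X] = 0.32·1.4 + 0.68·9.4 = 6.84.
E[X²] = 0.32·3.92 + 0.68·176.72 = 121.424.
Var(X) = E[X²] − (E[X])² = 121.424 − 46.7856 = 74.6384.
SD(X) = √74.6384 = 8.63935.

8.639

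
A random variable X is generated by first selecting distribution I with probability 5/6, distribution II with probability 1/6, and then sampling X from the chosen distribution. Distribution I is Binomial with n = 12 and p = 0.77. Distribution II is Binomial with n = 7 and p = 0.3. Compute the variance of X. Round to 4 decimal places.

9.0965

Per component, I: μ=9.24, E[X²]=87.5028; II: μ=2.1, E[X²]=5.88.
E[X] = 0.833333·9.24 + 0.166667·2.1 = 8.05.
E[X²] = 0.833333·87.5028 + 0.166667·5.88 = 73.899.
Var(X) = E[X²] − (E[X])² = 73.899 − 64.8025 = 9.0965.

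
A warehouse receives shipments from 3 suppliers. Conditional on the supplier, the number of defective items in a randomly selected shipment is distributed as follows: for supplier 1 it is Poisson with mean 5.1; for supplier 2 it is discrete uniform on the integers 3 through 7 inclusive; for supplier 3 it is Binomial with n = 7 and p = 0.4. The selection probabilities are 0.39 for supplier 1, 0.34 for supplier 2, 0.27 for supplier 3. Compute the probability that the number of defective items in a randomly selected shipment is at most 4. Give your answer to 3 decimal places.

Conditional on each supplier, P(X ≤ 4): 1: 0.423125; 2: 0.4; 3: 0.903744.
By total probability, P(X ≤ 4) = 0.39·0.423125 + 0.34·0.4 + 0.27·0.903744 = 0.54503.

0.545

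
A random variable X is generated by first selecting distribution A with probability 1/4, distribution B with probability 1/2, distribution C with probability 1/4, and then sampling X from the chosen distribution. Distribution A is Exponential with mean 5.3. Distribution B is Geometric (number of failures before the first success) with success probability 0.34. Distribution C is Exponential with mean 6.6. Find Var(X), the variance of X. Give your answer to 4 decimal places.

Per component, A: μ=5.3, E[X²]=56.18; B: μ=1.94118, E[X²]=9.47751; C: μ=6.6, E[X²]=87.12.
E[X] = 0.25·5.3 + 0.5·1.94118 + 0.25·6.6 = 3.94559.
E[X²] = 0.25·56.18 + 0.5·9.47751 + 0.25·87.12 = 40.5638.
Var(X) = E[X²] − (E[X])² = 40.5638 − 15.5677 = 24.9961.

24.9961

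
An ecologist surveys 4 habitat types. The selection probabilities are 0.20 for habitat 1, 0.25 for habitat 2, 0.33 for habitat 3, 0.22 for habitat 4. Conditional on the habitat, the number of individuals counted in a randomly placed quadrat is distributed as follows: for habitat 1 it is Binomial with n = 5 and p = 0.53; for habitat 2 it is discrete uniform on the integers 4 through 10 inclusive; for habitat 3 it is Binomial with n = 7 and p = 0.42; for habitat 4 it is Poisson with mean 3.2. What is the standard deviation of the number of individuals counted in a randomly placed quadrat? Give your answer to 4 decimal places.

Per component, 1: μ=2.65, E[X²]=8.268; 2: μ=7, E[X²]=53; 3: μ=2.94, E[X²]=10.3488; 4: μ=3.2, E[X²]=13.44.
E[X] = 0.2·2.65 + 0.25·7 + 0.33·2.94 + 0.22·3.2 = 3.9542.
E[X²] = 0.2·8.268 + 0.25·53 + 0.33·10.3488 + 0.22·13.44 = 21.2755.
Var(X) = E[X²] − (E[X])² = 21.2755 − 15.6357 = 5.63981.
SD(X) = √5.63981 = 2.37483.

2.3748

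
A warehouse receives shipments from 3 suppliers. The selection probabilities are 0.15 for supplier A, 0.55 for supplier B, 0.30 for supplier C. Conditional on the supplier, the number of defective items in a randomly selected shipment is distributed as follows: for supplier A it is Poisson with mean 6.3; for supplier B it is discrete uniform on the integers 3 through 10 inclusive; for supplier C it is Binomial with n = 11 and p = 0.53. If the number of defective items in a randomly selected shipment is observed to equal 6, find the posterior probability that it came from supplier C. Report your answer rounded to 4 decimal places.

0.4319

Likelihoods P(X=6 | ·): A: 0.159461; B: 0.125; C: 0.234848.
Posterior ∝ prior × likelihood. Numerator for C: 0.3·0.234848 = 0.0704543.
Normalizing constant: 0.15·0.159461 + 0.55·0.125 + 0.3·0.234848 = 0.163124.
P(C | observation) = 0.0704543 / 0.163124 = 0.431908.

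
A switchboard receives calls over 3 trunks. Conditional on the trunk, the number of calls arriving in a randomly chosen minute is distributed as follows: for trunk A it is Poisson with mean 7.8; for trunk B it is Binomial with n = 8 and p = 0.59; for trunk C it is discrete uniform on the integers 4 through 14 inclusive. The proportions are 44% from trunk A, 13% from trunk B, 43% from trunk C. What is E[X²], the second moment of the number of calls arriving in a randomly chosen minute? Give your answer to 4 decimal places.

For each component E[X²] = Var + (mean)², giving A: 68.64; B: 24.2136; C: 91.
Overall E[X²] = 0.44·68.64 + 0.13·24.2136 + 0.43·91 = 72.4794.

72.4794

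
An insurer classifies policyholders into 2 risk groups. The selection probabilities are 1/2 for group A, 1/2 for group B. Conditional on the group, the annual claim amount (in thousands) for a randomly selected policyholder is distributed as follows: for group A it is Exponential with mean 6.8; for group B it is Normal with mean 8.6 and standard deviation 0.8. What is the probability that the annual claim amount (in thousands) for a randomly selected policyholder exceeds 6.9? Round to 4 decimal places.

0.6729

Conditional on each group, P(X > 6.9): A: 0.362509; B: 0.983207.
By total probability, P(X > 6.9) = 0.5·0.362509 + 0.5·0.983207 = 0.672858.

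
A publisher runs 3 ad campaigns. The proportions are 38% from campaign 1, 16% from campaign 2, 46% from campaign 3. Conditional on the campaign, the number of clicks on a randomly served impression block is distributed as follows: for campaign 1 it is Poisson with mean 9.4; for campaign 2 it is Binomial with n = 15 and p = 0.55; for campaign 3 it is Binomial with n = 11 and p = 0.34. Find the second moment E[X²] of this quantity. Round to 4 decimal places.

56.2026

For each component E[X²] = Var + (mean)², giving 1: 97.76; 2: 71.775; 3: 16.456.
Overall E[X²] = 0.38·97.76 + 0.16·71.775 + 0.46·16.456 = 56.2026.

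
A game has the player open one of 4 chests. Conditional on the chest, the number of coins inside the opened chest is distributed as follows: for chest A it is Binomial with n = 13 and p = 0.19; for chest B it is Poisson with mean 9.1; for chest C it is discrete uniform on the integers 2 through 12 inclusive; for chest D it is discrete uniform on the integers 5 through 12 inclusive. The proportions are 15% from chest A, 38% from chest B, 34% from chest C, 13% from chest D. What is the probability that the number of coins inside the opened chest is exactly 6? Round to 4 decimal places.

0.0834

Conditional on each chest, P(X = 6): A: 0.0184686; B: 0.0880716; C: 0.0909091; D: 0.125.
By total probability, P(X = 6) = 0.15·0.0184686 + 0.38·0.0880716 + 0.34·0.0909091 + 0.13·0.125 = 0.0833966.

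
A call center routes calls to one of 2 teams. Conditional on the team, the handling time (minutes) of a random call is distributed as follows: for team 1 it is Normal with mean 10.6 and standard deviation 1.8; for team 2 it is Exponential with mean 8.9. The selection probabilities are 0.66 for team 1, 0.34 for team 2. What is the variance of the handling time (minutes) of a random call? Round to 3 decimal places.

Per component, 1: μ=10.6, E[X²]=115.6; 2: μ=8.9, E[X²]=158.42.
E[X] = 0.66·10.6 + 0.34·8.9 = 10.022.
E[X²] = 0.66·115.6 + 0.34·158.42 = 130.159.
Var(X) = E[X²] − (E[X])² = 130.159 − 100.44 = 29.7183.

29.718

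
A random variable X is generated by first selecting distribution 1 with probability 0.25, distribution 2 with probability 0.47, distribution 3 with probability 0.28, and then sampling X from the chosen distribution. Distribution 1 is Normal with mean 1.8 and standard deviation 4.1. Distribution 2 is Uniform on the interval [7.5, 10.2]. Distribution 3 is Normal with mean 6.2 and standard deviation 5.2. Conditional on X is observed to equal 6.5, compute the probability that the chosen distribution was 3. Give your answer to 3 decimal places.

Likelihoods f(6.5 | ·): 1: 0.0504398; 2: 0; 3: 0.0765921.
Posterior ∝ prior × likelihood. Numerator for 3: 0.28·0.0765921 = 0.0214458.
Normalizing constant: 0.25·0.0504398 + 0.47·0 + 0.28·0.0765921 = 0.0340557.
P(3 | observation) = 0.0214458 / 0.0340557 = 0.629726.

0.630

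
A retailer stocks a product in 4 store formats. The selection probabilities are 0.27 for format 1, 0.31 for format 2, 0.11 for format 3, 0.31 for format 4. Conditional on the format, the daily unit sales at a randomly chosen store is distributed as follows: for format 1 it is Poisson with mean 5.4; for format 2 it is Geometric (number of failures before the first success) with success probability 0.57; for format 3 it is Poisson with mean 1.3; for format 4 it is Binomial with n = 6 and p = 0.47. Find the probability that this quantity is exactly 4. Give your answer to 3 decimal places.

Conditional on each format, P(X = 4): 1: 0.16002; 2: 0.0194872; 3: 0.0324324; 4: 0.205605.
By total probability, P(X = 4) = 0.27·0.16002 + 0.31·0.0194872 + 0.11·0.0324324 + 0.31·0.205605 = 0.116552.

0.117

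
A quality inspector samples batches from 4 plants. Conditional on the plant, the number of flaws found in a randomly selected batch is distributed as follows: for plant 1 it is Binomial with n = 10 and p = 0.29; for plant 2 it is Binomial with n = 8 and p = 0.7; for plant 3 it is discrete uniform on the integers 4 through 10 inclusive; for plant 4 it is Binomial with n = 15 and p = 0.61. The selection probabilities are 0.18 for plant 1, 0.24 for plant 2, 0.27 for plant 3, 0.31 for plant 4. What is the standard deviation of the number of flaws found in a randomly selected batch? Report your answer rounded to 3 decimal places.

Per component, 1: μ=2.9, E[X²]=10.469; 2: μ=5.6, E[X²]=33.04; 3: μ=7, E[X²]=53; 4: μ=9.15, E[X²]=87.291.
E[X] = 0.18·2.9 + 0.24·5.6 + 0.27·7 + 0.31·9.15 = 6.5925.
E[X²] = 0.18·10.469 + 0.24·33.04 + 0.27·53 + 0.31·87.291 = 51.1842.
Var(X) = E[X²] − (E[X])² = 51.1842 − 43.4611 = 7.72317.
SD(X) = √7.72317 = 2.77906.

2.779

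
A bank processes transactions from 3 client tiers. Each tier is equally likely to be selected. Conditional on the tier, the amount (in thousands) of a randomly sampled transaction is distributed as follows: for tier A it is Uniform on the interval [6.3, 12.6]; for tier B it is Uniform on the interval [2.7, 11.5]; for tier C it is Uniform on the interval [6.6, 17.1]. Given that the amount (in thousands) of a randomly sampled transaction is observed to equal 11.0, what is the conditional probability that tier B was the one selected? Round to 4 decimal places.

0.3091

Likelihoods f(11.0 | ·): A: 0.15873; B: 0.113636; C: 0.0952381.
Posterior ∝ prior × likelihood. Numerator for B: 0.333333·0.113636 = 0.0378788.
Normalizing constant: 0.333333·0.15873 + 0.333333·0.113636 + 0.333333·0.0952381 = 0.122535.
P(B | observation) = 0.0378788 / 0.122535 = 0.309127.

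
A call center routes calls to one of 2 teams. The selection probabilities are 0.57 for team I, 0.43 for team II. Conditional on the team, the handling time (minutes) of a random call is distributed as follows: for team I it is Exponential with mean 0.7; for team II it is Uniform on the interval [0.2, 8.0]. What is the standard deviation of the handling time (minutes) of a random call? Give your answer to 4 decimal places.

Per component, I: μ=0.7, E[X²]=0.98; II: μ=4.1, E[X²]=21.88.
E[X] = 0.57·0.7 + 0.43·4.1 = 2.162.
E[X²] = 0.57·0.98 + 0.43·21.88 = 9.967.
Var(X) = E[X²] − (E[X])² = 9.967 − 4.67424 = 5.29276.
SD(X) = √5.29276 = 2.3006.

2.3006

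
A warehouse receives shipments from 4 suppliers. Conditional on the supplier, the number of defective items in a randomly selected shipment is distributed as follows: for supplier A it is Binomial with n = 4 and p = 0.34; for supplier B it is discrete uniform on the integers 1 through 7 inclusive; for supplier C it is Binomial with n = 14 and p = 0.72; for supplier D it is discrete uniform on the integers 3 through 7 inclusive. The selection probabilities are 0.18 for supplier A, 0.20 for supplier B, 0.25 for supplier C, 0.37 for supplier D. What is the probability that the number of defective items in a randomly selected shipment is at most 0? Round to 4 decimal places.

0.0342

Conditional on each supplier, P(X ≤ 0): A: 0.189747; B: 0; C: 1.82059e-08; D: 0.
By total probability, P(X ≤ 0) = 0.18·0.189747 + 0.2·0 + 0.25·1.82059e-08 + 0.37·0 = 0.0341545.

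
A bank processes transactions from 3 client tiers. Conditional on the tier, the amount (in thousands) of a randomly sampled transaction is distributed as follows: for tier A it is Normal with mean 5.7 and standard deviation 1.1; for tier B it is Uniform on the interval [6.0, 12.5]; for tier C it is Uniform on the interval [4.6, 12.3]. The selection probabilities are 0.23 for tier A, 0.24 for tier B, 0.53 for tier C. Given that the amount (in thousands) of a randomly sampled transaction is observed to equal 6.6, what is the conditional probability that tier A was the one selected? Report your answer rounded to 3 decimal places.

0.361

Likelihoods f(6.6 | ·): A: 0.25951; B: 0.153846; C: 0.12987.
Posterior ∝ prior × likelihood. Numerator for A: 0.23·0.25951 = 0.0596873.
Normalizing constant: 0.23·0.25951 + 0.24·0.153846 + 0.53·0.12987 = 0.165442.
P(A | observation) = 0.0596873 / 0.165442 = 0.360776.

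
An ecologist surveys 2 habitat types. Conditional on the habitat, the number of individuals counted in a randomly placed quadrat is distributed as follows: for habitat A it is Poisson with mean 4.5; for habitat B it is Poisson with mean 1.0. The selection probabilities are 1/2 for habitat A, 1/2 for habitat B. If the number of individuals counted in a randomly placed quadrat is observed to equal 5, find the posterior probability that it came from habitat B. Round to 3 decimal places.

0.018

Likelihoods P(X=5 | ·): A: 0.170827; B: 0.00306566.
Posterior ∝ prior × likelihood. Numerator for B: 0.5·0.00306566 = 0.00153283.
Normalizing constant: 0.5·0.170827 + 0.5·0.00306566 = 0.0869463.
P(B | observation) = 0.00153283 / 0.0869463 = 0.0176296.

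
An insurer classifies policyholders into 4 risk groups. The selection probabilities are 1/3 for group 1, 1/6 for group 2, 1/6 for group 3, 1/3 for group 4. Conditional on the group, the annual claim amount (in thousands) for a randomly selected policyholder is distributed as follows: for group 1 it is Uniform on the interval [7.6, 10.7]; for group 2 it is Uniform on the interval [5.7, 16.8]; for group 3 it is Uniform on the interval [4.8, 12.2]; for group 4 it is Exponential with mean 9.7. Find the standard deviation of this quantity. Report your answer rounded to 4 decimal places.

Per component, 1: μ=9.15, E[X²]=84.5233; 2: μ=11.25, E[X²]=136.83; 3: μ=8.5, E[X²]=76.8133; 4: μ=9.7, E[X²]=188.18.
E[X] = 0.333333·9.15 + 0.166667·11.25 + 0.166667·8.5 + 0.333333·9.7 = 9.575.
E[X²] = 0.333333·84.5233 + 0.166667·136.83 + 0.166667·76.8133 + 0.333333·188.18 = 126.508.
Var(X) = E[X²] − (E[X])² = 126.508 − 91.6806 = 34.8277.
SD(X) = √34.8277 = 5.9015.

5.9015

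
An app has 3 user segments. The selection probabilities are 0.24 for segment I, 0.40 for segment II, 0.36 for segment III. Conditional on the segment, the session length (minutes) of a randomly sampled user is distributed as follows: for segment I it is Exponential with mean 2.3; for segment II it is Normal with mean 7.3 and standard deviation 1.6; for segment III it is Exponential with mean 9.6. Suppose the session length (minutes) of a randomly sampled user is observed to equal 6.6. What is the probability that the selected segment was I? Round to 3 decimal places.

Likelihoods f(6.6 | ·): I: 0.0246624; II: 0.226583; III: 0.0523783.
Posterior ∝ prior × likelihood. Numerator for I: 0.24·0.0246624 = 0.00591898.
Normalizing constant: 0.24·0.0246624 + 0.4·0.226583 + 0.36·0.0523783 = 0.115408.
P(I | observation) = 0.00591898 / 0.115408 = 0.0512873.

0.051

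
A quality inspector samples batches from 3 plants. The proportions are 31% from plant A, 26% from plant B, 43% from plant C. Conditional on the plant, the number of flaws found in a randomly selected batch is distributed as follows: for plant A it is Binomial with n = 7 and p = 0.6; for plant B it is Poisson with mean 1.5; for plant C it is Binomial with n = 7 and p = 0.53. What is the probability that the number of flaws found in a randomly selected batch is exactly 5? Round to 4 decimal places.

0.1681

Conditional on each plant, P(X = 5): A: 0.261274; B: 0.01412; C: 0.193997.
By total probability, P(X = 5) = 0.31·0.261274 + 0.26·0.01412 + 0.43·0.193997 = 0.168085.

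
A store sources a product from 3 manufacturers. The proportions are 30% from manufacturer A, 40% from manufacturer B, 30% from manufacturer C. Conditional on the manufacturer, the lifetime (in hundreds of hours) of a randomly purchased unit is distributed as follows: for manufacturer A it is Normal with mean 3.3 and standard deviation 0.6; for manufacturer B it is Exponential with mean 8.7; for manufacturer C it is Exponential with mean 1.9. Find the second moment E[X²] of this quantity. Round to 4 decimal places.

66.0930

For each component E[X²] = Var + (mean)², giving A: 11.25; B: 151.38; C: 7.22.
Overall E[X²] = 0.3·11.25 + 0.4·151.38 + 0.3·7.22 = 66.093.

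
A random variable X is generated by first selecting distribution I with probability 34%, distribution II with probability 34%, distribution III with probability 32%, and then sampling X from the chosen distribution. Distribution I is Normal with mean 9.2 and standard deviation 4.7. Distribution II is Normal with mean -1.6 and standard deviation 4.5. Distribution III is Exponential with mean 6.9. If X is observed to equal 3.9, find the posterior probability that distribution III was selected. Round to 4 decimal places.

0.4713

Likelihoods f(3.9 | ·): I: 0.0449453; II: 0.0420066; III: 0.0823531.
Posterior ∝ prior × likelihood. Numerator for III: 0.32·0.0823531 = 0.026353.
Normalizing constant: 0.34·0.0449453 + 0.34·0.0420066 + 0.32·0.0823531 = 0.0559166.
P(III | observation) = 0.026353 / 0.0559166 = 0.471291.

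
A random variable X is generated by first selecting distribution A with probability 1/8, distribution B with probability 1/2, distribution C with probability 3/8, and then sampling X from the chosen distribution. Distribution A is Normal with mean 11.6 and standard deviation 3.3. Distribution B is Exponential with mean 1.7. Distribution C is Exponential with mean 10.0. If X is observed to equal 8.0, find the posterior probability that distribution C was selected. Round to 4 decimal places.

0.6052

Likelihoods f(8.0 | ·): A: 0.0666765; B: 0.00531878; C: 0.0449329.
Posterior ∝ prior × likelihood. Numerator for C: 0.375·0.0449329 = 0.0168498.
Normalizing constant: 0.125·0.0666765 + 0.5·0.00531878 + 0.375·0.0449329 = 0.0278438.
P(C | observation) = 0.0168498 / 0.0278438 = 0.605156.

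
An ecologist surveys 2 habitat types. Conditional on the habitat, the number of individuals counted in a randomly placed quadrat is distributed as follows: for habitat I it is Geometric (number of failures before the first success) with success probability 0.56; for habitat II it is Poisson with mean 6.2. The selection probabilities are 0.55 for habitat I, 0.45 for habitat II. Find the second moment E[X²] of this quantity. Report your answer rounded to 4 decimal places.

For each component E[X²] = Var + (mean)², giving I: 2.02041; II: 44.64.
Overall E[X²] = 0.55·2.02041 + 0.45·44.64 = 21.1992.

21.1992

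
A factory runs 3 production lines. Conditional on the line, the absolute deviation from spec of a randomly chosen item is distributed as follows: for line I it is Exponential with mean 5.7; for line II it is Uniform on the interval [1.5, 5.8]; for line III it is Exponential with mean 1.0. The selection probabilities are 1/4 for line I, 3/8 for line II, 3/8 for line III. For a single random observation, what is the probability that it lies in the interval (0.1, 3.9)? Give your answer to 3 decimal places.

0.661

Conditional on each line, P(0.1 < X < 3.9): I: 0.478121; II: 0.55814; III: 0.884596.
By total probability, P(0.1 < X < 3.9) = 0.25·0.478121 + 0.375·0.55814 + 0.375·0.884596 = 0.660556.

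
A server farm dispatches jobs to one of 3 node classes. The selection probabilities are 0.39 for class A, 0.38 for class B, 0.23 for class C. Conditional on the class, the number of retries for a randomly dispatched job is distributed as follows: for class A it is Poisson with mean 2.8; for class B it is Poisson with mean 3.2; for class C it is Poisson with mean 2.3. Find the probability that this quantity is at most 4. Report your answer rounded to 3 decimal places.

Conditional on each class, P(X ≤ 4): A: 0.847676; B: 0.780613; C: 0.916249.
By total probability, P(X ≤ 4) = 0.39·0.847676 + 0.38·0.780613 + 0.23·0.916249 = 0.837964.

0.838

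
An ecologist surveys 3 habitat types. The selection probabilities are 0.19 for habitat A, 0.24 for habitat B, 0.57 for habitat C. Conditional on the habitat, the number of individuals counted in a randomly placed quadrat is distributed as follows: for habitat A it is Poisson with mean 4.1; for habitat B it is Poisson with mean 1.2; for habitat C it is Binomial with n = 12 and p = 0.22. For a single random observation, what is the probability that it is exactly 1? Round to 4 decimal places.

Conditional on each habitat, P(X = 1): A: 0.067948; B: 0.361433; C: 0.17165.
By total probability, P(X = 1) = 0.19·0.067948 + 0.24·0.361433 + 0.57·0.17165 = 0.197495.

0.1975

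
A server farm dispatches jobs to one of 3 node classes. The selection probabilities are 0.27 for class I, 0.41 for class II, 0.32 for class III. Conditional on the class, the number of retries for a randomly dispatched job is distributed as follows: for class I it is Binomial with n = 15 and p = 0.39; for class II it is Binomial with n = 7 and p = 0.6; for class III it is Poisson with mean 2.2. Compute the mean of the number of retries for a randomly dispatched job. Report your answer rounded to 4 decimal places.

4.0055

Component means — I: 5.85; II: 4.2; III: 2.2.
E[X] = 0.27·5.85 + 0.41·4.2 + 0.32·2.2 = 4.0055.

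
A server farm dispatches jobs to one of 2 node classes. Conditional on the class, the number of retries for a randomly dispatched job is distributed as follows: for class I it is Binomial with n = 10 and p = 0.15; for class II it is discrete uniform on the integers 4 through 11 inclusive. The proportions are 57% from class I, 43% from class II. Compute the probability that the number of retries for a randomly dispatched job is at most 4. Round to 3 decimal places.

Conditional on each class, P(X ≤ 4): I: 0.990126; II: 0.125.
By total probability, P(X ≤ 4) = 0.57·0.990126 + 0.43·0.125 = 0.618122.

0.618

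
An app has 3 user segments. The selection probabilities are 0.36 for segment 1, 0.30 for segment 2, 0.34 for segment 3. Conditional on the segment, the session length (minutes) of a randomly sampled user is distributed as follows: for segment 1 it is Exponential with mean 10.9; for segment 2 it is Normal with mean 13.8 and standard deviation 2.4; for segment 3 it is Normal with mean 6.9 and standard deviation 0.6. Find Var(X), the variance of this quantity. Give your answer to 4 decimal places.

52.3449

Per component, 1: μ=10.9, E[X²]=237.62; 2: μ=13.8, E[X²]=196.2; 3: μ=6.9, E[X²]=47.97.
E[X] = 0.36·10.9 + 0.3·13.8 + 0.34·6.9 = 10.41.
E[X²] = 0.36·237.62 + 0.3·196.2 + 0.34·47.97 = 160.713.
Var(X) = E[X²] − (E[X])² = 160.713 − 108.368 = 52.3449.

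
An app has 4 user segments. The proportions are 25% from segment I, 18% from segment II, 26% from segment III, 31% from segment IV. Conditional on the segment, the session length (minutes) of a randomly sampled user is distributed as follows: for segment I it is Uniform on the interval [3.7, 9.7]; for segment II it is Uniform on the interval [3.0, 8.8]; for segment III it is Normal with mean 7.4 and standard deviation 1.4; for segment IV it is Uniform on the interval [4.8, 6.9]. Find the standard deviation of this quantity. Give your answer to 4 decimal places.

Per component, I: μ=6.7, E[X²]=47.89; II: μ=5.9, E[X²]=37.6133; III: μ=7.4, E[X²]=56.72; IV: μ=5.85, E[X²]=34.59.
E[X] = 0.25·6.7 + 0.18·5.9 + 0.26·7.4 + 0.31·5.85 = 6.4745.
E[X²] = 0.25·47.89 + 0.18·37.6133 + 0.26·56.72 + 0.31·34.59 = 44.213.
Var(X) = E[X²] − (E[X])² = 44.213 − 41.9192 = 2.29385.
SD(X) = √2.29385 = 1.51455.

1.5145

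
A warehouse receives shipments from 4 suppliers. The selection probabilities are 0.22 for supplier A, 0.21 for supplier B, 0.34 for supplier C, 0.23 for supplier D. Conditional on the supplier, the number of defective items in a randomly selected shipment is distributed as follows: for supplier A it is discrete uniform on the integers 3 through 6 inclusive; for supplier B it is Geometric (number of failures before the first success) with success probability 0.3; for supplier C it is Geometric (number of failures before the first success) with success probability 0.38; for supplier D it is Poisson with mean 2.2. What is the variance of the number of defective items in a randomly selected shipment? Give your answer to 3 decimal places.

5.035

Per component, A: μ=4.5, E[X²]=21.5; B: μ=2.33333, E[X²]=13.2222; C: μ=1.63158, E[X²]=6.95568; D: μ=2.2, E[X²]=7.04.
E[X] = 0.22·4.5 + 0.21·2.33333 + 0.34·1.63158 + 0.23·2.2 = 2.54074.
E[X²] = 0.22·21.5 + 0.21·13.2222 + 0.34·6.95568 + 0.23·7.04 = 11.4908.
Var(X) = E[X²] − (E[X])² = 11.4908 − 6.45534 = 5.03545.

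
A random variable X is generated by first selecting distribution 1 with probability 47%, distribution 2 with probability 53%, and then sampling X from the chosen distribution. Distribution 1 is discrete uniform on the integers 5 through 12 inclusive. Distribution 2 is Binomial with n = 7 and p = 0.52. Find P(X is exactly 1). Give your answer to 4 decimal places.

Conditional on each component, P(X = 1): 1: 0; 2: 0.0445193.
By total probability, P(X = 1) = 0.47·0 + 0.53·0.0445193 = 0.0235953.

0.0236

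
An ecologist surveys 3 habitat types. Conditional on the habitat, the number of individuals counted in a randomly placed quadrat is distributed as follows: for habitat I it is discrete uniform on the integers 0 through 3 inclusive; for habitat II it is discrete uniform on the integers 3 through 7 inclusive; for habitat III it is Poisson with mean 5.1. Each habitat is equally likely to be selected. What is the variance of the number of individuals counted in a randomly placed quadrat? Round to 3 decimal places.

Per component, I: μ=1.5, E[X²]=3.5; II: μ=5, E[X²]=27; III: μ=5.1, E[X²]=31.11.
E[X] = 0.333333·1.5 + 0.333333·5 + 0.333333·5.1 = 3.86667.
E[X²] = 0.333333·3.5 + 0.333333·27 + 0.333333·31.11 = 20.5367.
Var(X) = E[X²] − (E[X])² = 20.5367 − 14.9511 = 5.58556.

5.586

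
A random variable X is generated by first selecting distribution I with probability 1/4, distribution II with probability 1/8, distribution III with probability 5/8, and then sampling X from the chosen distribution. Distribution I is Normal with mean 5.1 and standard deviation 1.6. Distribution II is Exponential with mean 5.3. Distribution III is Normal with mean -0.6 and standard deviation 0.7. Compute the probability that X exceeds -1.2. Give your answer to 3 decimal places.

Conditional on each component, P(X > -1.2): I: 0.999959; II: 1; III: 0.804317.
By total probability, P(X > -1.2) = 0.25·0.999959 + 0.125·1 + 0.625·0.804317 = 0.877688.

0.878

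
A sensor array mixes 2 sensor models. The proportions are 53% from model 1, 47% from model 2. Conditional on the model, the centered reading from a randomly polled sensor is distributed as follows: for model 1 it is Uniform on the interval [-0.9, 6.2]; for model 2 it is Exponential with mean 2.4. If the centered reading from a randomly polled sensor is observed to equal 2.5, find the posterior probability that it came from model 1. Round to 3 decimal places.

0.519

Likelihoods f(2.5 | ·): 1: 0.140845; 2: 0.147028.
Posterior ∝ prior × likelihood. Numerator for 1: 0.53·0.140845 = 0.0746479.
Normalizing constant: 0.53·0.140845 + 0.47·0.147028 = 0.143751.
P(1 | observation) = 0.0746479 / 0.143751 = 0.519287.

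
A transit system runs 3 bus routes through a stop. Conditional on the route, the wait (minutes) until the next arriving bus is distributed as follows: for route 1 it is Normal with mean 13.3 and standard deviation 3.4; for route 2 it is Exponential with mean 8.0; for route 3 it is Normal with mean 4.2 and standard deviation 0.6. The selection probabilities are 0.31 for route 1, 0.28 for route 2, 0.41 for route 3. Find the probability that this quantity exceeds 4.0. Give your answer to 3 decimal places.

Conditional on each route, P(X > 4.0): 1: 0.996884; 2: 0.606531; 3: 0.630559.
By total probability, P(X > 4.0) = 0.31·0.996884 + 0.28·0.606531 + 0.41·0.630559 = 0.737392.

0.737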